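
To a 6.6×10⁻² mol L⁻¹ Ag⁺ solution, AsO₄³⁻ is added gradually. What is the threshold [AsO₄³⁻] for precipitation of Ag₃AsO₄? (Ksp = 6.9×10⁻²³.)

Precipitation of each salt begins when its ion product equals Ksp.
Ag₃AsO₄(s) ⇌ 3 Ag⁺(aq) + AsO₄³⁻(aq)
Ksp = [Ag⁺]^3[AsO₄³⁻] = [AsO₄³⁻](6.6×10⁻²)^3
[AsO₄³⁻] = 6.9×10⁻²³ / (6.6×10⁻²)^3 = 2.4×10⁻¹⁹
[AsO₄³⁻] = 2.4×10⁻¹⁹ mol L⁻¹

2.4×10⁻¹⁹ M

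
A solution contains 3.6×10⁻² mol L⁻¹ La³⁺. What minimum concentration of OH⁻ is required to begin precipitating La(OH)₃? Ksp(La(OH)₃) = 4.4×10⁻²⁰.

1.1×10⁻⁶ M

The threshold for precipitation is Q = Ksp.
La(OH)₃(s) ⇌ La³⁺(aq) + 3 OH⁻(aq)
Ksp = [La³⁺][OH⁻]^3 = [OH⁻]^3(3.6×10⁻²)
[OH⁻]^3 = 4.4×10⁻²⁰ / (3.6×10⁻²) = 1.2×10⁻¹⁸
[OH⁻] = 1.1×10⁻⁶ mol L⁻¹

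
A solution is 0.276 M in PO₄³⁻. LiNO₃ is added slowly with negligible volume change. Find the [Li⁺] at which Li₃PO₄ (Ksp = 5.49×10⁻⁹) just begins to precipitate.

Each salt precipitates once Q = Ksp for that salt.
Li₃PO₄(s) ⇌ 3 Li⁺(aq) + PO₄³⁻(aq)
Ksp = [Li⁺]^3[PO₄³⁻] = [Li⁺]^3(0.276)
[Li⁺]^3 = 5.49×10⁻⁹ / (0.276) = 1.99×10⁻⁸
[Li⁺] = 2.71×10⁻³ M

2.71×10⁻³ M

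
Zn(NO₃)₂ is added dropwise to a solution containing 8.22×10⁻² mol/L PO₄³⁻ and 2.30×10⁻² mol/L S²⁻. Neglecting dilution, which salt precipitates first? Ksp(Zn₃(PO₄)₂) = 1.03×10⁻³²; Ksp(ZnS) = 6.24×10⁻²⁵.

ZnS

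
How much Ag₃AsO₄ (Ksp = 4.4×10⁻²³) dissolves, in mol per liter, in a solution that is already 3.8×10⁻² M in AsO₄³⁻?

Ag₃AsO₄(s) ⇌ 3 Ag⁺(aq) + AsO₄³⁻(aq)
The solution already contains AsO₄³⁻ at 3.8×10⁻² M. Let s be the molar solubility of Ag₃AsO₄.
[AsO₄³⁻] ≈ 3.8×10⁻² M (common ion dominates); [Ag⁺] = 3s.
Ksp = [Ag⁺]^3[AsO₄³⁻] = (3s)^3(3.8×10⁻²)
(3s)^3 = 4.4×10⁻²³ / (3.8×10⁻²) = 1.2×10⁻²¹
s = 3.5×10⁻⁸ M

3.5×10⁻⁸ M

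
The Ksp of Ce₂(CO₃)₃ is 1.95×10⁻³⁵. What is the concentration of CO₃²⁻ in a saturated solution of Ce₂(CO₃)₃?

Ce₂(CO₃)₃(s) ⇌ 2 Ce³⁺(aq) + 3 CO₃²⁻(aq)
Let s be the molar solubility. Then [Ce³⁺] = 2s and [CO₃²⁻] = 3s.
Ksp = [Ce³⁺]^2[CO₃²⁻]^3 = (2s)^2 · (3s)^3 = 108s^5 = 1.95×10⁻³⁵
s = 4.48×10⁻⁸ mol L⁻¹
[CO₃²⁻] = 3s = 1.34×10⁻⁷ mol L⁻¹

1.34×10⁻⁷ M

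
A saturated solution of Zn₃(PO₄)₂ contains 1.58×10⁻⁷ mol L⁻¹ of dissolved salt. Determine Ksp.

Ksp = 1.06×10⁻³²

Zn₃(PO₄)₂(s) ⇌ 3 Zn²⁺(aq) + 2 PO₄³⁻(aq)
If s mol/L of Zn₃(PO₄)₂ dissolves, [Zn²⁺] = 3s and [PO₄³⁻] = 2s.
Ksp = [Zn²⁺]^3[PO₄³⁻]^2 = (3s)^3 · (2s)^2 = 108s^5
Ksp = 108 × (1.58×10⁻⁷)^5 = 1.06×10⁻³²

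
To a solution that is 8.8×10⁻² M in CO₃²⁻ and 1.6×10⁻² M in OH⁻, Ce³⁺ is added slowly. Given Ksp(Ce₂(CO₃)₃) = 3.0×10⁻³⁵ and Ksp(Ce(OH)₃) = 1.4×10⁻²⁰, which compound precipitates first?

Each salt precipitates once Q = Ksp for that salt.
For Ce₂(CO₃)₃: [Ce³⁺] = (Ksp/[CO₃²⁻]^3)^(1/2) = 2.1×10⁻¹⁶ M
For Ce(OH)₃: [Ce³⁺] = (Ksp/[OH⁻]^3) = 3.4×10⁻¹⁵ M
Since Ce₂(CO₃)₃ needs less Ce³⁺ to reach saturation, it precipitates first.

Ce₂(CO₃)₃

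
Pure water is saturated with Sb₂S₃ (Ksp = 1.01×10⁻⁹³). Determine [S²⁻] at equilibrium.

Sb₂S₃(s) ⇌ 2 Sb³⁺(aq) + 3 S²⁻(aq)
If s mol/L of Sb₂S₃ dissolves, [Sb³⁺] = 2s and [S²⁻] = 3s.
Ksp = [Sb³⁺]^2[S²⁻]^3 = (2s)^2 · (3s)^3 = 108s^5 = 1.01×10⁻⁹³
s = 9.87×10⁻²⁰ mol/L
[S²⁻] = 3s = 2.96×10⁻¹⁹ mol/L

2.96×10⁻¹⁹ M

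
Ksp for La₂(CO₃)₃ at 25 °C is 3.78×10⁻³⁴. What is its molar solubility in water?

8.11×10⁻⁸ M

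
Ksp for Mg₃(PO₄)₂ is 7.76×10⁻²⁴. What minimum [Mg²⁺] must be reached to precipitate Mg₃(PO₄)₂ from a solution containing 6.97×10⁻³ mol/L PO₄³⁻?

The threshold for precipitation is Q = Ksp.
Mg₃(PO₄)₂(s) ⇌ 3 Mg²⁺(aq) + 2 PO₄³⁻(aq)
Ksp = [Mg²⁺]^3[PO₄³⁻]^2 = [Mg²⁺]^3(6.97×10⁻³)^2
[Mg²⁺]^3 = 7.76×10⁻²⁴ / (6.97×10⁻³)^2 = 1.60×10⁻¹⁹
[Mg²⁺] = 5.43×10⁻⁷ mol/L

5.43×10⁻⁷ M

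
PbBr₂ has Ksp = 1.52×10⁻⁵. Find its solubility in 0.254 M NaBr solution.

2.36×10⁻⁴ M

PbBr₂(s) ⇌ Pb²⁺(aq) + 2 Br⁻(aq)
Br⁻ is already present at 0.254 M. If s mol/L of PbBr₂ dissolves, [Pb²⁺] = s while [Br⁻] ≈ 0.254 M.
Ksp = [Pb²⁺][Br⁻]^2 = s(0.254)^2
s = 1.52×10⁻⁵ / (0.254)^2 = 2.36×10⁻⁴
s = 2.36×10⁻⁴ M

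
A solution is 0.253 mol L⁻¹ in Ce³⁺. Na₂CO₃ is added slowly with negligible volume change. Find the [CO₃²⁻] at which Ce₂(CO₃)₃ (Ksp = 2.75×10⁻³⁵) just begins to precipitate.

A salt starts to precipitate once the ion product Q reaches its Ksp.
Ce₂(CO₃)₃(s) ⇌ 2 Ce³⁺(aq) + 3 CO₃²⁻(aq)
Ksp = [Ce³⁺]^2[CO₃²⁻]^3 = [CO₃²⁻]^3(0.253)^2
[CO₃²⁻]^3 = 2.75×10⁻³⁵ / (0.253)^2 = 4.30×10⁻³⁴
[CO₃²⁻] = 7.55×10⁻¹² mol L⁻¹

7.55×10⁻¹² M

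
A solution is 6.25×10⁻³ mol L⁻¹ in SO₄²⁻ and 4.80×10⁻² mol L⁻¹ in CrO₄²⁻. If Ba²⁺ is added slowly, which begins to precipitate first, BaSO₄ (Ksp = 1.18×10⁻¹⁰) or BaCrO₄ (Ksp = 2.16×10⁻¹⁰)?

BaCrO₄

A salt starts to precipitate once the ion product Q reaches its Ksp.
For BaSO₄: [Ba²⁺] = (Ksp/[SO₄²⁻]) = 1.89×10⁻⁸ mol L⁻¹
For BaCrO₄: [Ba²⁺] = (Ksp/[CrO₄²⁻]) = 4.50×10⁻⁹ mol L⁻¹
Since BaCrO₄ needs less Ba²⁺ to reach saturation, it precipitates first.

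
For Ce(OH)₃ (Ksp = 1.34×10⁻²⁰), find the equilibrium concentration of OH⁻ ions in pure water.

1.42×10⁻⁵ M

Ce(OH)₃(s) ⇌ Ce³⁺(aq) + 3 OH⁻(aq)
If s mol/L of Ce(OH)₃ dissolves, [Ce³⁺] = s and [OH⁻] = 3s.
Ksp = [Ce³⁺][OH⁻]^3 = s · (3s)^3 = 27s^4 = 1.34×10⁻²⁰
s = 4.72×10⁻⁶ M
[OH⁻] = 3s = 1.42×10⁻⁵ M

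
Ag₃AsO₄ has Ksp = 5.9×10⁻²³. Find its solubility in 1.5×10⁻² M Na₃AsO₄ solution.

5.3×10⁻⁸ M

Ag₃AsO₄(s) ⇌ 3 Ag⁺(aq) + AsO₄³⁻(aq)
Let s be the solubility of Ag₃AsO₄ here. The common ion gives [AsO₄³⁻] ≈ 1.5×10⁻² M, and [Ag⁺] = 3s.
Ksp = [Ag⁺]^3[AsO₄³⁻] = (3s)^3(1.5×10⁻²)
(3s)^3 = 5.9×10⁻²³ / (1.5×10⁻²) = 3.9×10⁻²¹
s = 5.3×10⁻⁸ M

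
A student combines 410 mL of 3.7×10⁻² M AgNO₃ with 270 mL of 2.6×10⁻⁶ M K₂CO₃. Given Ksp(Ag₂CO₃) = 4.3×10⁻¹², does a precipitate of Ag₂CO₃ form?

Yes

Total volume after mixing = 410 + 270 = 680 mL.
[Ag⁺] = (3.7×10⁻²)(410)/680 = 2.2×10⁻² M
[CO₃²⁻] = (2.6×10⁻⁶)(270)/680 = 1.0×10⁻⁶ M
Q = [Ag⁺]^2[CO₃²⁻] = 5.1×10⁻¹⁰
Because Q > Ksp (5.1×10⁻¹⁰ vs 4.3×10⁻¹²), a precipitate of Ag₂CO₃ forms.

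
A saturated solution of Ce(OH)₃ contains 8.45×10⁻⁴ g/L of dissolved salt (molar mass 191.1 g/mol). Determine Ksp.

Ksp = 1.03×10⁻²⁰

Molar solubility s = (8.45×10⁻⁴ g/L) / (191.1 g/mol) = 4.4218×10⁻⁶ mol/L
Ce(OH)₃(s) ⇌ Ce³⁺(aq) + 3 OH⁻(aq)
With molar solubility s: [Ce³⁺] = s, [OH⁻] = 3s.
Ksp = [Ce³⁺][OH⁻]^3 = s · (3s)^3 = 27s^4
Ksp = 27 × (4.4218×10⁻⁶)^4 = 1.03×10⁻²⁰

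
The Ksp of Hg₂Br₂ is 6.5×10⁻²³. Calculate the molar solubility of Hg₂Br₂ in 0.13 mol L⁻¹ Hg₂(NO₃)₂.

1.1×10⁻¹¹ M

Hg₂Br₂(s) ⇌ Hg₂²⁺(aq) + 2 Br⁻(aq)
Hg₂²⁺ is already present at 0.13 mol L⁻¹. If s mol/L of Hg₂Br₂ dissolves, [Br⁻] = 2s while [Hg₂²⁺] ≈ 0.13 mol L⁻¹.
Ksp = [Hg₂²⁺][Br⁻]^2 = (0.13)(2s)^2
(2s)^2 = 6.5×10⁻²³ / (0.13) = 5.0×10⁻²²
s = 1.1×10⁻¹¹ mol L⁻¹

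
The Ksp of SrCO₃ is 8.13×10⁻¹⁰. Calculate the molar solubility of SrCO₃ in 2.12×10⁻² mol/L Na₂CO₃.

SrCO₃(s) ⇌ Sr²⁺(aq) + CO₃²⁻(aq)
The solution already contains CO₃²⁻ at 2.12×10⁻² mol/L. Let s be the molar solubility of SrCO₃.
[CO₃²⁻] ≈ 2.12×10⁻² mol/L (common ion dominates); [Sr²⁺] = s.
Ksp = [Sr²⁺][CO₃²⁻] = s(2.12×10⁻²)
s = 8.13×10⁻¹⁰ / (2.12×10⁻²) = 3.83×10⁻⁸
s = 3.83×10⁻⁸ mol/L

3.83×10⁻⁸ M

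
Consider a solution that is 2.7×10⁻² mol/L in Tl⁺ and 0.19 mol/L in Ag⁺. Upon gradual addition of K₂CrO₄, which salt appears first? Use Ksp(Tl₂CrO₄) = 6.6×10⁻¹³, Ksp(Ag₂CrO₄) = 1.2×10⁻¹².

Ag₂CrO₄

Precipitation of each salt begins when its ion product equals Ksp.
For Tl₂CrO₄: [CrO₄²⁻] = (Ksp/[Tl⁺]^2) = 9.1×10⁻¹⁰ mol/L
For Ag₂CrO₄: [CrO₄²⁻] = (Ksp/[Ag⁺]^2) = 3.3×10⁻¹¹ mol/L
The smaller threshold [CrO₄²⁻] is reached first, so Ag₂CrO₄ precipitates first.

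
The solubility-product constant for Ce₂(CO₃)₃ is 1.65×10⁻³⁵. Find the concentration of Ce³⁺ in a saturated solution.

8.67×10⁻⁸ M

Ce₂(CO₃)₃(s) ⇌ 2 Ce³⁺(aq) + 3 CO₃²⁻(aq)
For each mole of Ce₂(CO₃)₃ that dissolves per liter, [Ce³⁺] = 2s and [CO₃²⁻] = 3s; let s denote this solubility.
Ksp = [Ce³⁺]^2[CO₃²⁻]^3 = (2s)^2 · (3s)^3 = 108s^5 = 1.65×10⁻³⁵
s = 4.33×10⁻⁸ mol L⁻¹
[Ce³⁺] = 2s = 8.67×10⁻⁸ mol L⁻¹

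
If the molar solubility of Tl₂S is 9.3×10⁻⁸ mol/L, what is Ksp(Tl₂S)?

Ksp = 3.2×10⁻²¹

Tl₂S(s) ⇌ 2 Tl⁺(aq) + S²⁻(aq)
For each mole of Tl₂S that dissolves per liter, [Tl⁺] = 2s and [S²⁻] = s; let s denote this solubility.
Ksp = [Tl⁺]^2[S²⁻] = (2s)^2 · s = 4s^3
Ksp = 4 × (9.3×10⁻⁸)^3 = 3.2×10⁻²¹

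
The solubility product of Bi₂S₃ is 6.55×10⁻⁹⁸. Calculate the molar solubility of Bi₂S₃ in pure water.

1.43×10⁻²⁰ M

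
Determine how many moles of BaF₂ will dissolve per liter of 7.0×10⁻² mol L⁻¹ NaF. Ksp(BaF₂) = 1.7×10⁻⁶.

BaF₂(s) ⇌ Ba²⁺(aq) + 2 F⁻(aq)
With F⁻ already at 7.0×10⁻² mol L⁻¹ and s small, take [F⁻] ≈ 7.0×10⁻² mol L⁻¹ and [Ba²⁺] = s.
Ksp = [Ba²⁺][F⁻]^2 = s(7.0×10⁻²)^2
s = 1.7×10⁻⁶ / (7.0×10⁻²)^2 = 3.5×10⁻⁴
s = 3.5×10⁻⁴ mol L⁻¹

3.5×10⁻⁴ M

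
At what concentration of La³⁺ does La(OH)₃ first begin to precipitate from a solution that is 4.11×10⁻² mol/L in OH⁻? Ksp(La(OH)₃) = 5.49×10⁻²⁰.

The threshold for precipitation is Q = Ksp.
La(OH)₃(s) ⇌ La³⁺(aq) + 3 OH⁻(aq)
Ksp = [La³⁺][OH⁻]^3 = [La³⁺](4.11×10⁻²)^3
[La³⁺] = 5.49×10⁻²⁰ / (4.11×10⁻²)^3 = 7.91×10⁻¹⁶
[La³⁺] = 7.91×10⁻¹⁶ mol/L

7.91×10⁻¹⁶ M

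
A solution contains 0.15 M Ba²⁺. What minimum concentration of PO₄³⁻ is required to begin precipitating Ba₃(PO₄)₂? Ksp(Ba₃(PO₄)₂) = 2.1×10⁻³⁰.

The threshold for precipitation is Q = Ksp.
Ba₃(PO₄)₂(s) ⇌ 3 Ba²⁺(aq) + 2 PO₄³⁻(aq)
Ksp = [Ba²⁺]^3[PO₄³⁻]^2 = [PO₄³⁻]^2(0.15)^3
[PO₄³⁻]^2 = 2.1×10⁻³⁰ / (0.15)^3 = 6.2×10⁻²⁸
[PO₄³⁻] = 2.5×10⁻¹⁴ M

2.5×10⁻¹⁴ M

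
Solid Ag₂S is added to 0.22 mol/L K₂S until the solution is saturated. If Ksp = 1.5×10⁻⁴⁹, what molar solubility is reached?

Ag₂S(s) ⇌ 2 Ag⁺(aq) + S²⁻(aq)
Let s be the solubility of Ag₂S here. The common ion gives [S²⁻] ≈ 0.22 mol/L, and [Ag⁺] = 2s.
Ksp = [Ag⁺]^2[S²⁻] = (2s)^2(0.22)
(2s)^2 = 1.5×10⁻⁴⁹ / (0.22) = 6.8×10⁻⁴⁹
s = 4.1×10⁻²⁵ mol/L

4.1×10⁻²⁵ M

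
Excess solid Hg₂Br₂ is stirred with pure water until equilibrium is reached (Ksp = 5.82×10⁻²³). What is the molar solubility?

2.44×10⁻⁸ M

Hg₂Br₂(s) ⇌ Hg₂²⁺(aq) + 2 Br⁻(aq)
With molar solubility s: [Hg₂²⁺] = s, [Br⁻] = 2s.
Ksp = [Hg₂²⁺][Br⁻]^2 = s · (2s)^2 = 4s^3
4s^3 = 5.82×10⁻²³  ⇒  s^3 = 1.46×10⁻²³
s = 2.44×10⁻⁸ mol/L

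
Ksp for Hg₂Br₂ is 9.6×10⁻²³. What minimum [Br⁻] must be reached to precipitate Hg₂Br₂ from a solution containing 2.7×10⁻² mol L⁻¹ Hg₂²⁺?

The threshold for precipitation is Q = Ksp.
Hg₂Br₂(s) ⇌ Hg₂²⁺(aq) + 2 Br⁻(aq)
Ksp = [Hg₂²⁺][Br⁻]^2 = [Br⁻]^2(2.7×10⁻²)
[Br⁻]^2 = 9.6×10⁻²³ / (2.7×10⁻²) = 3.6×10⁻²¹
[Br⁻] = 6.0×10⁻¹¹ mol L⁻¹

6.0×10⁻¹¹ M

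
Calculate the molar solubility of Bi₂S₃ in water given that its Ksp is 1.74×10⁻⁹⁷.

1.74×10⁻²⁰ M

Bi₂S₃(s) ⇌ 2 Bi³⁺(aq) + 3 S²⁻(aq)
Let s be the molar solubility. Then [Bi³⁺] = 2s and [S²⁻] = 3s.
Ksp = [Bi³⁺]^2[S²⁻]^3 = (2s)^2 · (3s)^3 = 108s^5
108s^5 = 1.74×10⁻⁹⁷  ⇒  s^5 = 1.61×10⁻⁹⁹
s = 1.74×10⁻²⁰ mol/L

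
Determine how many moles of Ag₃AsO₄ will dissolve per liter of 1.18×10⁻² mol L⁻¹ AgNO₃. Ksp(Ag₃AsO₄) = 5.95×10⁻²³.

Ag₃AsO₄(s) ⇌ 3 Ag⁺(aq) + AsO₄³⁻(aq)
Let s be the solubility of Ag₃AsO₄ here. The common ion gives [Ag⁺] ≈ 1.18×10⁻² mol L⁻¹, and [AsO₄³⁻] = s.
Ksp = [Ag⁺]^3[AsO₄³⁻] = (1.18×10⁻²)^3s
s = 5.95×10⁻²³ / (1.18×10⁻²)^3 = 3.62×10⁻¹⁷
s = 3.62×10⁻¹⁷ mol L⁻¹

3.62×10⁻¹⁷ M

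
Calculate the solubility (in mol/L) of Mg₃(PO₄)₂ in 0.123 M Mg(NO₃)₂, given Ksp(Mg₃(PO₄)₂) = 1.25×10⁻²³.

Mg₃(PO₄)₂(s) ⇌ 3 Mg²⁺(aq) + 2 PO₄³⁻(aq)
Mg²⁺ is already present at 0.123 M. If s mol/L of Mg₃(PO₄)₂ dissolves, [PO₄³⁻] = 2s while [Mg²⁺] ≈ 0.123 M.
Ksp = [Mg²⁺]^3[PO₄³⁻]^2 = (0.123)^3(2s)^2
(2s)^2 = 1.25×10⁻²³ / (0.123)^3 = 6.72×10⁻²¹
s = 4.10×10⁻¹¹ M

4.10×10⁻¹¹ M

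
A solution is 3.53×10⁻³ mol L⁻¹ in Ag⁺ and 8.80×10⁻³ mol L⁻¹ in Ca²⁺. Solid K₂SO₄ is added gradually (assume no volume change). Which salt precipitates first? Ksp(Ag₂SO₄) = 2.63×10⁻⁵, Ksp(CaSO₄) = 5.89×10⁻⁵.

CaSO₄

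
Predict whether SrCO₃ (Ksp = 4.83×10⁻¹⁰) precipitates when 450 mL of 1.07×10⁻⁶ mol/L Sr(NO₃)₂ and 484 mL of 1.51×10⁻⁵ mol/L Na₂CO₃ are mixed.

No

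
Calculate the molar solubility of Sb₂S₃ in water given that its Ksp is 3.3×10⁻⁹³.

Sb₂S₃(s) ⇌ 2 Sb³⁺(aq) + 3 S²⁻(aq)
Call the molar solubility s, so that [Sb³⁺] = 2s and [S²⁻] = 3s.
Ksp = [Sb³⁺]^2[S²⁻]^3 = (2s)^2 · (3s)^3 = 108s^5
108s^5 = 3.3×10⁻⁹³  ⇒  s^5 = 3.1×10⁻⁹⁵
Taking the 5th root, s = 1.3×10⁻¹⁹ mol L⁻¹.

1.3×10⁻¹⁹ M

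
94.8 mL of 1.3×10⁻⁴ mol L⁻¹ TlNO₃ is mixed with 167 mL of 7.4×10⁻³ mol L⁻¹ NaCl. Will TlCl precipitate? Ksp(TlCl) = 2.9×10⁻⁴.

No

The combined volume is 261.8 mL.
[Tl⁺] = (1.3×10⁻⁴)(94.8)/261.8 = 4.7×10⁻⁵ mol L⁻¹
[Cl⁻] = (7.4×10⁻³)(167)/261.8 = 4.7×10⁻³ mol L⁻¹
Q = [Tl⁺][Cl⁻] = 2.2×10⁻⁷
Since Q (2.2×10⁻⁷) is less than Ksp (2.9×10⁻⁴), no TlCl precipitates.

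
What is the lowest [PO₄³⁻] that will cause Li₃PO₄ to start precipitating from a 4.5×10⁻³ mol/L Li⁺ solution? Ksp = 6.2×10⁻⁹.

6.8×10⁻² M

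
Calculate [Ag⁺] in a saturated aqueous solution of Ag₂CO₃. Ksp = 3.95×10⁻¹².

Ag₂CO₃(s) ⇌ 2 Ag⁺(aq) + CO₃²⁻(aq)
Call the molar solubility s, so that [Ag⁺] = 2s and [CO₃²⁻] = s.
Ksp = [Ag⁺]^2[CO₃²⁻] = (2s)^2 · s = 4s^3 = 3.95×10⁻¹²
s = 9.96×10⁻⁵ mol L⁻¹
[Ag⁺] = 2s = 1.99×10⁻⁴ mol L⁻¹

1.99×10⁻⁴ M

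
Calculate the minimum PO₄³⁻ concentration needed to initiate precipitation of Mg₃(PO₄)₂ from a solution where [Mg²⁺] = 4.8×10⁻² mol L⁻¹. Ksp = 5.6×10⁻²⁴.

2.3×10⁻¹⁰ M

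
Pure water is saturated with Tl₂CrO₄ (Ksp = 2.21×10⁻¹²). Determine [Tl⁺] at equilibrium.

Tl₂CrO₄(s) ⇌ 2 Tl⁺(aq) + CrO₄²⁻(aq)
With molar solubility s: [Tl⁺] = 2s, [CrO₄²⁻] = s.
Ksp = [Tl⁺]^2[CrO₄²⁻] = (2s)^2 · s = 4s^3 = 2.21×10⁻¹²
s = 8.21×10⁻⁵ mol L⁻¹
[Tl⁺] = 2s = 1.64×10⁻⁴ mol L⁻¹

1.64×10⁻⁴ M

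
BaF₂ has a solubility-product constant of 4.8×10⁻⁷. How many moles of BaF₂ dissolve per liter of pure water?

BaF₂(s) ⇌ Ba²⁺(aq) + 2 F⁻(aq)
If s mol/L of BaF₂ dissolves, [Ba²⁺] = s and [F⁻] = 2s.
Ksp = [Ba²⁺][F⁻]^2 = s · (2s)^2 = 4s^3
4s^3 = 4.8×10⁻⁷  ⇒  s^3 = 1.2×10⁻⁷
s = (1.2×10⁻⁷)^(1/3) = 4.9×10⁻³ mol/L

4.9×10⁻³ M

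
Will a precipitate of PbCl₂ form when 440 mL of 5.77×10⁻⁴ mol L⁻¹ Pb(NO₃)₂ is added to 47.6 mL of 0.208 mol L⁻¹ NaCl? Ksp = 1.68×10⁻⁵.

After mixing, V = 440 mL + 47.6 mL = 487.6 mL.
[Pb²⁺] = (5.77×10⁻⁴)(440)/487.6 = 5.21×10⁻⁴ mol L⁻¹
[Cl⁻] = (0.208)(47.6)/487.6 = 2.03×10⁻² mol L⁻¹
Q = [Pb²⁺][Cl⁻]^2 = 2.15×10⁻⁷
Q < Ksp (2.15×10⁻⁷ vs 1.68×10⁻⁵); the solution remains unsaturated and no precipitate forms.

No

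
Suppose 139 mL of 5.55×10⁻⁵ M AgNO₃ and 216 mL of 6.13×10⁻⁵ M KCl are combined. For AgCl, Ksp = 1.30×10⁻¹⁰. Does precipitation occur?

Yes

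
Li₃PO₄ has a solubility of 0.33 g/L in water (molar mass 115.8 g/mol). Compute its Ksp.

Ksp = 1.8×10⁻⁹

Molar solubility s = (0.33 g/L) / (115.8 g/mol) = 2.850×10⁻³ mol/L
Li₃PO₄(s) ⇌ 3 Li⁺(aq) + PO₄³⁻(aq)
With molar solubility s: [Li⁺] = 3s, [PO₄³⁻] = s.
Ksp = [Li⁺]^3[PO₄³⁻] = (3s)^3 · s = 27s^4
Ksp = 27 × (2.850×10⁻³)^4 = 1.8×10⁻⁹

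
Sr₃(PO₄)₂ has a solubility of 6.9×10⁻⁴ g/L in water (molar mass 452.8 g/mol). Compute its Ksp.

Ksp = 8.9×10⁻²⁸

Convert to molarity: s = 6.9×10⁻⁴ / 452.8 = 1.524×10⁻⁶ mol/L
Sr₃(PO₄)₂(s) ⇌ 3 Sr²⁺(aq) + 2 PO₄³⁻(aq)
With molar solubility s: [Sr²⁺] = 3s, [PO₄³⁻] = 2s.
Ksp = [Sr²⁺]^3[PO₄³⁻]^2 = (3s)^3 · (2s)^2 = 108s^5
Ksp = 108 × (1.524×10⁻⁶)^5 = 8.9×10⁻²⁸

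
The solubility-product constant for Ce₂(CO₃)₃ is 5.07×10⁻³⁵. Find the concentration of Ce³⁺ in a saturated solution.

Ce₂(CO₃)₃(s) ⇌ 2 Ce³⁺(aq) + 3 CO₃²⁻(aq)
Call the molar solubility s, so that [Ce³⁺] = 2s and [CO₃²⁻] = 3s.
Ksp = [Ce³⁺]^2[CO₃²⁻]^3 = (2s)^2 · (3s)^3 = 108s^5 = 5.07×10⁻³⁵
s = 5.42×10⁻⁸ mol L⁻¹
[Ce³⁺] = 2s = 1.08×10⁻⁷ mol L⁻¹

1.08×10⁻⁷ M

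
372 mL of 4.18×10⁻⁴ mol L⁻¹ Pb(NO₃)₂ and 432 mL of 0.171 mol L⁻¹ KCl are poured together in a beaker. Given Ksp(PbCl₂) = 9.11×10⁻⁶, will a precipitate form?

No

The combined volume is 804 mL.
[Pb²⁺] = (4.18×10⁻⁴)(372)/804 = 1.93×10⁻⁴ mol L⁻¹
[Cl⁻] = (0.171)(432)/804 = 9.19×10⁻² mol L⁻¹
Q = [Pb²⁺][Cl⁻]^2 = 1.63×10⁻⁶
Q < Ksp (1.63×10⁻⁶ vs 9.11×10⁻⁶); the solution remains unsaturated and no precipitate forms.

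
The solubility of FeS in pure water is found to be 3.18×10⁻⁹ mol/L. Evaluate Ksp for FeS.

FeS(s) ⇌ Fe²⁺(aq) + S²⁻(aq)
For each mole of FeS that dissolves per liter, [Fe²⁺] = s and [S²⁻] = s; let s denote this solubility.
Ksp = [Fe²⁺][S²⁻] = s · s = s^2
Ksp = (3.18×10⁻⁹)^2 = 1.01×10⁻¹⁷

Ksp = 1.01×10⁻¹⁷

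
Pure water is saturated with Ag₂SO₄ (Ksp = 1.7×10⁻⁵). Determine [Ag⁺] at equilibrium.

Ag₂SO₄(s) ⇌ 2 Ag⁺(aq) + SO₄²⁻(aq)
Call the molar solubility s, so that [Ag⁺] = 2s and [SO₄²⁻] = s.
Ksp = [Ag⁺]^2[SO₄²⁻] = (2s)^2 · s = 4s^3 = 1.7×10⁻⁵
s = 1.6×10⁻² mol/L
[Ag⁺] = 2s = 3.2×10⁻² mol/L

3.2×10⁻² M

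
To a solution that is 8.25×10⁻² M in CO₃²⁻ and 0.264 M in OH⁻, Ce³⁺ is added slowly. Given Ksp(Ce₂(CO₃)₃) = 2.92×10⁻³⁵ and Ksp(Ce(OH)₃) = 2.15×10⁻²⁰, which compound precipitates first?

Ce(OH)₃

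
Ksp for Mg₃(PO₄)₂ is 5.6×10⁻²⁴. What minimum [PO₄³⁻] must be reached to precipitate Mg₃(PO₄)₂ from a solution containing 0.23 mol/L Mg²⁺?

The threshold for precipitation is Q = Ksp.
Mg₃(PO₄)₂(s) ⇌ 3 Mg²⁺(aq) + 2 PO₄³⁻(aq)
Ksp = [Mg²⁺]^3[PO₄³⁻]^2 = [PO₄³⁻]^2(0.23)^3
[PO₄³⁻]^2 = 5.6×10⁻²⁴ / (0.23)^3 = 4.6×10⁻²²
[PO₄³⁻] = 2.1×10⁻¹¹ mol/L

2.1×10⁻¹¹ M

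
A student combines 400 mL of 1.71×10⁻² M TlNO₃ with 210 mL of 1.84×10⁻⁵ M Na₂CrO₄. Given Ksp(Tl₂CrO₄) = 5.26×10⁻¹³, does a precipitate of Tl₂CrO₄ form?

Yes

The combined volume is 610 mL.
[Tl⁺] = (1.71×10⁻²)(400)/610 = 1.12×10⁻² M
[CrO₄²⁻] = (1.84×10⁻⁵)(210)/610 = 6.33×10⁻⁶ M
Q = [Tl⁺]^2[CrO₄²⁻] = 7.96×10⁻¹⁰
Because Q > Ksp (7.96×10⁻¹⁰ vs 5.26×10⁻¹³), a precipitate of Tl₂CrO₄ forms.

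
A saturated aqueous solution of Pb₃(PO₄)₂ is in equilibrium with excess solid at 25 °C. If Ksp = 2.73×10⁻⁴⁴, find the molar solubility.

7.60×10⁻¹⁰ M

Pb₃(PO₄)₂(s) ⇌ 3 Pb²⁺(aq) + 2 PO₄³⁻(aq)
Call the molar solubility s, so that [Pb²⁺] = 3s and [PO₄³⁻] = 2s.
Ksp = [Pb²⁺]^3[PO₄³⁻]^2 = (3s)^3 · (2s)^2 = 108s^5
108s^5 = 2.73×10⁻⁴⁴  ⇒  s^5 = 2.53×10⁻⁴⁶
Taking the 5th root, s = 7.60×10⁻¹⁰ M.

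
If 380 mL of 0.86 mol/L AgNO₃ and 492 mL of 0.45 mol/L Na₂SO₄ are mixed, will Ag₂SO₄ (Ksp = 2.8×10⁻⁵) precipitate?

After mixing, V = 380 mL + 492 mL = 872 mL.
[Ag⁺] = (0.86)(380)/872 = 0.37 mol/L
[SO₄²⁻] = (0.45)(492)/872 = 0.25 mol/L
Q = [Ag⁺]^2[SO₄²⁻] = 3.6×10⁻²
Because Q > Ksp (3.6×10⁻² vs 2.8×10⁻⁵), a precipitate of Ag₂SO₄ forms.

Yes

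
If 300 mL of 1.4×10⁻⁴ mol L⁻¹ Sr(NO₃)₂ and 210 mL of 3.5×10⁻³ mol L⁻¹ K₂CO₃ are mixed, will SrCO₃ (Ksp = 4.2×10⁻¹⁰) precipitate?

The combined volume is 510 mL.
[Sr²⁺] = (1.4×10⁻⁴)(300)/510 = 8.2×10⁻⁵ mol L⁻¹
[CO₃²⁻] = (3.5×10⁻³)(210)/510 = 1.4×10⁻³ mol L⁻¹
Q = [Sr²⁺][CO₃²⁻] = 1.2×10⁻⁷
Because Q > Ksp (1.2×10⁻⁷ vs 4.2×10⁻¹⁰), a precipitate of SrCO₃ forms.

Yes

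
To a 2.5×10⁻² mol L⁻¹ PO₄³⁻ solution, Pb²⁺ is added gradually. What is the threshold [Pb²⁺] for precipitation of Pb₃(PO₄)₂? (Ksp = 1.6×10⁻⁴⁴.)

A salt starts to precipitate once the ion product Q reaches its Ksp.
Pb₃(PO₄)₂(s) ⇌ 3 Pb²⁺(aq) + 2 PO₄³⁻(aq)
Ksp = [Pb²⁺]^3[PO₄³⁻]^2 = [Pb²⁺]^3(2.5×10⁻²)^2
[Pb²⁺]^3 = 1.6×10⁻⁴⁴ / (2.5×10⁻²)^2 = 2.6×10⁻⁴¹
[Pb²⁺] = 2.9×10⁻¹⁴ mol L⁻¹

2.9×10⁻¹⁴ M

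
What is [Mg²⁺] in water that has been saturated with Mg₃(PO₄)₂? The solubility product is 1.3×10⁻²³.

Mg₃(PO₄)₂(s) ⇌ 3 Mg²⁺(aq) + 2 PO₄³⁻(aq)
Call the molar solubility s, so that [Mg²⁺] = 3s and [PO₄³⁻] = 2s.
Ksp = [Mg²⁺]^3[PO₄³⁻]^2 = (3s)^3 · (2s)^2 = 108s^5 = 1.3×10⁻²³
s = 1.0×10⁻⁵ M
[Mg²⁺] = 3s = 3.1×10⁻⁵ M

3.1×10⁻⁵ M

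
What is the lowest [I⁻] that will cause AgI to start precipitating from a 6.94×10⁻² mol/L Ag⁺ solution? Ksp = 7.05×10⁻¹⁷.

1.02×10⁻¹⁵ M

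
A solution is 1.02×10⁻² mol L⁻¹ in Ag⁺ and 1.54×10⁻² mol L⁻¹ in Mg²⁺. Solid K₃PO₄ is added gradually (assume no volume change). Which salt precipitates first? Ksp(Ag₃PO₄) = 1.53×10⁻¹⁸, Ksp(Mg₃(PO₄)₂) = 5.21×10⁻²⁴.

Ag₃PO₄

Precipitation of each salt begins when its ion product equals Ksp.
For Ag₃PO₄: [PO₄³⁻] = (Ksp/[Ag⁺]^3) = 1.44×10⁻¹² mol L⁻¹
For Mg₃(PO₄)₂: [PO₄³⁻] = (Ksp/[Mg²⁺]^3)^(1/2) = 1.19×10⁻⁹ mol L⁻¹
Since Ag₃PO₄ needs less PO₄³⁻ to reach saturation, it precipitates first.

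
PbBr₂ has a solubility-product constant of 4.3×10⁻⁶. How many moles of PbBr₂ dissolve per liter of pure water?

1.0×10⁻² M

PbBr₂(s) ⇌ Pb²⁺(aq) + 2 Br⁻(aq)
Call the molar solubility s, so that [Pb²⁺] = s and [Br⁻] = 2s.
Ksp = [Pb²⁺][Br⁻]^2 = s · (2s)^2 = 4s^3
4s^3 = 4.3×10⁻⁶  ⇒  s^3 = 1.1×10⁻⁶
s = 1.0×10⁻² M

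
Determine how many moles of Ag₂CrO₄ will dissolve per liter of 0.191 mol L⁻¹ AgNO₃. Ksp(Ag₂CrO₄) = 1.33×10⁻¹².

Ag₂CrO₄(s) ⇌ 2 Ag⁺(aq) + CrO₄²⁻(aq)
The solution already contains Ag⁺ at 0.191 mol L⁻¹. Let s be the molar solubility of Ag₂CrO₄.
[Ag⁺] ≈ 0.191 mol L⁻¹ (common ion dominates); [CrO₄²⁻] = s.
Ksp = [Ag⁺]^2[CrO₄²⁻] = (0.191)^2s
s = 1.33×10⁻¹² / (0.191)^2 = 3.65×10⁻¹¹
s = 3.65×10⁻¹¹ mol L⁻¹

3.65×10⁻¹¹ M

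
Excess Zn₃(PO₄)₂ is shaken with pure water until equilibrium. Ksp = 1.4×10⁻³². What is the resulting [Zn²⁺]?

5.0×10⁻⁷ M

Zn₃(PO₄)₂(s) ⇌ 3 Zn²⁺(aq) + 2 PO₄³⁻(aq)
With molar solubility s: [Zn²⁺] = 3s, [PO₄³⁻] = 2s.
Ksp = [Zn²⁺]^3[PO₄³⁻]^2 = (3s)^3 · (2s)^2 = 108s^5 = 1.4×10⁻³²
s = 1.7×10⁻⁷ M
[Zn²⁺] = 3s = 5.0×10⁻⁷ M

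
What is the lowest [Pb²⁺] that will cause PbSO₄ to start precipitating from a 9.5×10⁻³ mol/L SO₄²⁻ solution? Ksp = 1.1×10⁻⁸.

1.2×10⁻⁶ M

Precipitation of each salt begins when its ion product equals Ksp.
PbSO₄(s) ⇌ Pb²⁺(aq) + SO₄²⁻(aq)
Ksp = [Pb²⁺][SO₄²⁻] = [Pb²⁺](9.5×10⁻³)
[Pb²⁺] = 1.1×10⁻⁸ / (9.5×10⁻³) = 1.2×10⁻⁶
[Pb²⁺] = 1.2×10⁻⁶ mol/L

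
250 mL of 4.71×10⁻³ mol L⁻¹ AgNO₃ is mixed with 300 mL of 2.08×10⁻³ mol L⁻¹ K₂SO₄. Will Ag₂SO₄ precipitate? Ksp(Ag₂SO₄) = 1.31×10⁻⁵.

After mixing, V = 250 mL + 300 mL = 550 mL.
[Ag⁺] = (4.71×10⁻³)(250)/550 = 2.14×10⁻³ mol L⁻¹
[SO₄²⁻] = (2.08×10⁻³)(300)/550 = 1.13×10⁻³ mol L⁻¹
Q = [Ag⁺]^2[SO₄²⁻] = 5.20×10⁻⁹
Q < Ksp (5.20×10⁻⁹ vs 1.31×10⁻⁵); the solution remains unsaturated and no precipitate forms.

No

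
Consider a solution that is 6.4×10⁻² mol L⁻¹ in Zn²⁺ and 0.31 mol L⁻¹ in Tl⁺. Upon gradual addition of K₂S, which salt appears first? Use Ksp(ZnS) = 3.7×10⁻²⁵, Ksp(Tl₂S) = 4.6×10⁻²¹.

Precipitation begins when Q = Ksp.
For ZnS: [S²⁻] = (Ksp/[Zn²⁺]) = 5.8×10⁻²⁴ mol L⁻¹
For Tl₂S: [S²⁻] = (Ksp/[Tl⁺]^2) = 4.8×10⁻²⁰ mol L⁻¹
Since ZnS needs less S²⁻ to reach saturation, it precipitates first.

ZnS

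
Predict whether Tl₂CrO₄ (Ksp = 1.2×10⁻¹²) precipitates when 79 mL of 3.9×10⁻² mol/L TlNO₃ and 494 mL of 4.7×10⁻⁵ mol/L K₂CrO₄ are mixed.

Yes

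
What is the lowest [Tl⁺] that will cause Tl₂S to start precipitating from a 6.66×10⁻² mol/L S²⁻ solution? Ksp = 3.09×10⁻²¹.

2.15×10⁻¹⁰ M

A salt starts to precipitate once the ion product Q reaches its Ksp.
Tl₂S(s) ⇌ 2 Tl⁺(aq) + S²⁻(aq)
Ksp = [Tl⁺]^2[S²⁻] = [Tl⁺]^2(6.66×10⁻²)
[Tl⁺]^2 = 3.09×10⁻²¹ / (6.66×10⁻²) = 4.64×10⁻²⁰
[Tl⁺] = 2.15×10⁻¹⁰ mol/L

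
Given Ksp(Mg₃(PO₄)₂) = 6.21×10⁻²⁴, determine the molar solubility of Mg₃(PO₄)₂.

8.95×10⁻⁶ M

Mg₃(PO₄)₂(s) ⇌ 3 Mg²⁺(aq) + 2 PO₄³⁻(aq)
With molar solubility s: [Mg²⁺] = 3s, [PO₄³⁻] = 2s.
Ksp = [Mg²⁺]^3[PO₄³⁻]^2 = (3s)^3 · (2s)^2 = 108s^5
108s^5 = 6.21×10⁻²⁴  ⇒  s^5 = 5.75×10⁻²⁶
s = 8.95×10⁻⁶ mol/L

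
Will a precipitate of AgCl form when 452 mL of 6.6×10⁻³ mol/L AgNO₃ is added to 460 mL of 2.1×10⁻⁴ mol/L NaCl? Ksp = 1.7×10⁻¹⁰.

Yes

Total volume after mixing = 452 + 460 = 912 mL.
[Ag⁺] = (6.6×10⁻³)(452)/912 = 3.3×10⁻³ mol/L
[Cl⁻] = (2.1×10⁻⁴)(460)/912 = 1.1×10⁻⁴ mol/L
Q = [Ag⁺][Cl⁻] = 3.5×10⁻⁷
Since Q (3.5×10⁻⁷) exceeds Ksp (1.7×10⁻¹⁰), AgCl will precipitate.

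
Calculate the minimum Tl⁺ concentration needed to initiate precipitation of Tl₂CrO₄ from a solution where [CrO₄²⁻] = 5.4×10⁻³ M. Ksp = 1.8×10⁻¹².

1.8×10⁻⁵ M

The threshold for precipitation is Q = Ksp.
Tl₂CrO₄(s) ⇌ 2 Tl⁺(aq) + CrO₄²⁻(aq)
Ksp = [Tl⁺]^2[CrO₄²⁻] = [Tl⁺]^2(5.4×10⁻³)
[Tl⁺]^2 = 1.8×10⁻¹² / (5.4×10⁻³) = 3.3×10⁻¹⁰
[Tl⁺] = 1.8×10⁻⁵ M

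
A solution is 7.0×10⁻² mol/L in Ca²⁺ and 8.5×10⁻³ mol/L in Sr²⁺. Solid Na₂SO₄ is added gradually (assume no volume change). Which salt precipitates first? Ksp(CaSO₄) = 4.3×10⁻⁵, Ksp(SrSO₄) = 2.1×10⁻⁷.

SrSO₄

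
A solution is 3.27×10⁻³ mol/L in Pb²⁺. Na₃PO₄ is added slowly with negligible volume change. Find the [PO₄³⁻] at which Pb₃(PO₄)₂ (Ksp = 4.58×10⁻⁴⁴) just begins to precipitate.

1.14×10⁻¹⁸ M

The threshold for precipitation is Q = Ksp.
Pb₃(PO₄)₂(s) ⇌ 3 Pb²⁺(aq) + 2 PO₄³⁻(aq)
Ksp = [Pb²⁺]^3[PO₄³⁻]^2 = [PO₄³⁻]^2(3.27×10⁻³)^3
[PO₄³⁻]^2 = 4.58×10⁻⁴⁴ / (3.27×10⁻³)^3 = 1.31×10⁻³⁶
[PO₄³⁻] = 1.14×10⁻¹⁸ mol/L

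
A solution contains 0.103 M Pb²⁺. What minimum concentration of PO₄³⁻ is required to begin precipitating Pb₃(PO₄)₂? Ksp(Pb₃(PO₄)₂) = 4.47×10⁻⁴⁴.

Precipitation begins when Q = Ksp.
Pb₃(PO₄)₂(s) ⇌ 3 Pb²⁺(aq) + 2 PO₄³⁻(aq)
Ksp = [Pb²⁺]^3[PO₄³⁻]^2 = [PO₄³⁻]^2(0.103)^3
[PO₄³⁻]^2 = 4.47×10⁻⁴⁴ / (0.103)^3 = 4.09×10⁻⁴¹
[PO₄³⁻] = 6.40×10⁻²¹ M

6.40×10⁻²¹ M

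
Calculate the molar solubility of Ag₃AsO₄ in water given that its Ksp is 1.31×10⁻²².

1.48×10⁻⁶ M

Ag₃AsO₄(s) ⇌ 3 Ag⁺(aq) + AsO₄³⁻(aq)
Let s be the molar solubility. Then [Ag⁺] = 3s and [AsO₄³⁻] = s.
Ksp = [Ag⁺]^3[AsO₄³⁻] = (3s)^3 · s = 27s^4
27s^4 = 1.31×10⁻²²  ⇒  s^4 = 4.85×10⁻²⁴
s = 1.48×10⁻⁶ M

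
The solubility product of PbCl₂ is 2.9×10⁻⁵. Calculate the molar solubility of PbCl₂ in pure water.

PbCl₂(s) ⇌ Pb²⁺(aq) + 2 Cl⁻(aq)
If s mol/L of PbCl₂ dissolves, [Pb²⁺] = s and [Cl⁻] = 2s.
Ksp = [Pb²⁺][Cl⁻]^2 = s · (2s)^2 = 4s^3
4s^3 = 2.9×10⁻⁵  ⇒  s^3 = 7.3×10⁻⁶
Taking the 3rd root, s = 1.9×10⁻² mol/L.

1.9×10⁻² M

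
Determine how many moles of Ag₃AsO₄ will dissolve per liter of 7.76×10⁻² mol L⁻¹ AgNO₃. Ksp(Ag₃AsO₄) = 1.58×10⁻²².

3.38×10⁻¹⁹ M

Ag₃AsO₄(s) ⇌ 3 Ag⁺(aq) + AsO₄³⁻(aq)
The solution already contains Ag⁺ at 7.76×10⁻² mol L⁻¹. Let s be the molar solubility of Ag₃AsO₄.
[Ag⁺] ≈ 7.76×10⁻² mol L⁻¹ (common ion dominates); [AsO₄³⁻] = s.
Ksp = [Ag⁺]^3[AsO₄³⁻] = (7.76×10⁻²)^3s
s = 1.58×10⁻²² / (7.76×10⁻²)^3 = 3.38×10⁻¹⁹
s = 3.38×10⁻¹⁹ mol L⁻¹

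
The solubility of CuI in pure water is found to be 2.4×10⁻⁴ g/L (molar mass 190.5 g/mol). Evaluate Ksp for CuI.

Molar solubility s = (2.4×10⁻⁴ g/L) / (190.5 g/mol) = 1.260×10⁻⁶ mol/L
CuI(s) ⇌ Cu⁺(aq) + I⁻(aq)
Let s be the molar solubility. Then [Cu⁺] = s and [I⁻] = s.
Ksp = [Cu⁺][I⁻] = s · s = s^2
Ksp = (1.260×10⁻⁶)^2 = 1.6×10⁻¹²

Ksp = 1.6×10⁻¹²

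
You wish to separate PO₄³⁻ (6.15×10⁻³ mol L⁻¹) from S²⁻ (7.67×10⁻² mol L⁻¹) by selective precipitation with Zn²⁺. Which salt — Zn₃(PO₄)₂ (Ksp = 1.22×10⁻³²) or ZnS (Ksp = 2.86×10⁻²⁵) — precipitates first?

ZnS

Each salt precipitates once Q = Ksp for that salt.
For Zn₃(PO₄)₂: [Zn²⁺] = (Ksp/[PO₄³⁻]^2)^(1/3) = 6.86×10⁻¹⁰ mol L⁻¹
For ZnS: [Zn²⁺] = (Ksp/[S²⁻]) = 3.73×10⁻²⁴ mol L⁻¹
The smaller threshold [Zn²⁺] is reached first, so ZnS precipitates first.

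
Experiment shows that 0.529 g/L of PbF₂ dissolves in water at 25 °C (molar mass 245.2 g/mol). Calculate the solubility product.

Convert to molarity: s = 0.529 / 245.2 = 2.1574×10⁻³ mol/L
PbF₂(s) ⇌ Pb²⁺(aq) + 2 F⁻(aq)
Let s be the molar solubility. Then [Pb²⁺] = s and [F⁻] = 2s.
Ksp = [Pb²⁺][F⁻]^2 = s · (2s)^2 = 4s^3
Ksp = 4 × (2.1574×10⁻³)^3 = 4.02×10⁻⁸

Ksp = 4.02×10⁻⁸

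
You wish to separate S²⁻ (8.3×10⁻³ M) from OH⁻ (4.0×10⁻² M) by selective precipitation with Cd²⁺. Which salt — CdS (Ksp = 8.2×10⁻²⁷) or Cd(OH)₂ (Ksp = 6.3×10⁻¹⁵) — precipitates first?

Precipitation begins when Q = Ksp.
For CdS: [Cd²⁺] = (Ksp/[S²⁻]) = 9.9×10⁻²⁵ M
For Cd(OH)₂: [Cd²⁺] = (Ksp/[OH⁻]^2) = 3.9×10⁻¹² M
The smaller threshold [Cd²⁺] is reached first, so CdS precipitates first.

CdS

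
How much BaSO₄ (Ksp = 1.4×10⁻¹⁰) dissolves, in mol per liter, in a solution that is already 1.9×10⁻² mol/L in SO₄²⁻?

7.4×10⁻⁹ M

BaSO₄(s) ⇌ Ba²⁺(aq) + SO₄²⁻(aq)
SO₄²⁻ is already present at 1.9×10⁻² mol/L. If s mol/L of BaSO₄ dissolves, [Ba²⁺] = s while [SO₄²⁻] ≈ 1.9×10⁻² mol/L.
Ksp = [Ba²⁺][SO₄²⁻] = s(1.9×10⁻²)
s = 1.4×10⁻¹⁰ / (1.9×10⁻²) = 7.4×10⁻⁹
s = 7.4×10⁻⁹ mol/L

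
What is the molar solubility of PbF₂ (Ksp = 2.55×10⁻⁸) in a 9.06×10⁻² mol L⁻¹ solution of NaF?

3.11×10⁻⁶ M

PbF₂(s) ⇌ Pb²⁺(aq) + 2 F⁻(aq)
F⁻ is already present at 9.06×10⁻² mol L⁻¹. If s mol/L of PbF₂ dissolves, [Pb²⁺] = s while [F⁻] ≈ 9.06×10⁻² mol L⁻¹.
Ksp = [Pb²⁺][F⁻]^2 = s(9.06×10⁻²)^2
s = 2.55×10⁻⁸ / (9.06×10⁻²)^2 = 3.11×10⁻⁶
s = 3.11×10⁻⁶ mol L⁻¹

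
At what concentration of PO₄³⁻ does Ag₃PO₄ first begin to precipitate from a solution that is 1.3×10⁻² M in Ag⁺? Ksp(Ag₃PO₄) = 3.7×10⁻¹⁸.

1.7×10⁻¹² M

Precipitation begins when Q = Ksp.
Ag₃PO₄(s) ⇌ 3 Ag⁺(aq) + PO₄³⁻(aq)
Ksp = [Ag⁺]^3[PO₄³⁻] = [PO₄³⁻](1.3×10⁻²)^3
[PO₄³⁻] = 3.7×10⁻¹⁸ / (1.3×10⁻²)^3 = 1.7×10⁻¹²
[PO₄³⁻] = 1.7×10⁻¹² M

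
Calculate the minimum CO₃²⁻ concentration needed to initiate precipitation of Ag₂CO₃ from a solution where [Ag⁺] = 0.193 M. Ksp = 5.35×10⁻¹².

1.44×10⁻¹⁰ M

Precipitation of each salt begins when its ion product equals Ksp.
Ag₂CO₃(s) ⇌ 2 Ag⁺(aq) + CO₃²⁻(aq)
Ksp = [Ag⁺]^2[CO₃²⁻] = [CO₃²⁻](0.193)^2
[CO₃²⁻] = 5.35×10⁻¹² / (0.193)^2 = 1.44×10⁻¹⁰
[CO₃²⁻] = 1.44×10⁻¹⁰ M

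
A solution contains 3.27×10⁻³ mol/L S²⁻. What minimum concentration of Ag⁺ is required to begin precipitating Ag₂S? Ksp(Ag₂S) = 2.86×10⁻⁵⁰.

2.96×10⁻²⁴ M

Precipitation begins when Q = Ksp.
Ag₂S(s) ⇌ 2 Ag⁺(aq) + S²⁻(aq)
Ksp = [Ag⁺]^2[S²⁻] = [Ag⁺]^2(3.27×10⁻³)
[Ag⁺]^2 = 2.86×10⁻⁵⁰ / (3.27×10⁻³) = 8.75×10⁻⁴⁸
[Ag⁺] = 2.96×10⁻²⁴ mol/L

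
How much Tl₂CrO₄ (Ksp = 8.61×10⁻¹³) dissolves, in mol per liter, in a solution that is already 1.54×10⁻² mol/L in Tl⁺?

Tl₂CrO₄(s) ⇌ 2 Tl⁺(aq) + CrO₄²⁻(aq)
Tl⁺ is already present at 1.54×10⁻² mol/L. If s mol/L of Tl₂CrO₄ dissolves, [CrO₄²⁻] = s while [Tl⁺] ≈ 1.54×10⁻² mol/L.
Ksp = [Tl⁺]^2[CrO₄²⁻] = (1.54×10⁻²)^2s
s = 8.61×10⁻¹³ / (1.54×10⁻²)^2 = 3.63×10⁻⁹
s = 3.63×10⁻⁹ mol/L

3.63×10⁻⁹ M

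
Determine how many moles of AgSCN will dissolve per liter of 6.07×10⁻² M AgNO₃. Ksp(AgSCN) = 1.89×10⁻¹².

3.11×10⁻¹¹ M

AgSCN(s) ⇌ Ag⁺(aq) + SCN⁻(aq)
Ag⁺ is already present at 6.07×10⁻² M. If s mol/L of AgSCN dissolves, [SCN⁻] = s while [Ag⁺] ≈ 6.07×10⁻² M.
Ksp = [Ag⁺][SCN⁻] = (6.07×10⁻²)s
s = 1.89×10⁻¹² / (6.07×10⁻²) = 3.11×10⁻¹¹
s = 3.11×10⁻¹¹ M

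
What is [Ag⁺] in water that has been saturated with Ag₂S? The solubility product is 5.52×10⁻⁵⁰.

4.80×10⁻¹⁷ M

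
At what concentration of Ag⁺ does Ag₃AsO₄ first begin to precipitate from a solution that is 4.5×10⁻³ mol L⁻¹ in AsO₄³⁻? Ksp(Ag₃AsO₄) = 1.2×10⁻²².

Precipitation begins when Q = Ksp.
Ag₃AsO₄(s) ⇌ 3 Ag⁺(aq) + AsO₄³⁻(aq)
Ksp = [Ag⁺]^3[AsO₄³⁻] = [Ag⁺]^3(4.5×10⁻³)
[Ag⁺]^3 = 1.2×10⁻²² / (4.5×10⁻³) = 2.7×10⁻²⁰
[Ag⁺] = 3.0×10⁻⁷ mol L⁻¹

3.0×10⁻⁷ M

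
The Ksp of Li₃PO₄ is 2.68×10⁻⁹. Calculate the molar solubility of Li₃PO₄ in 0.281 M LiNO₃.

Li₃PO₄(s) ⇌ 3 Li⁺(aq) + PO₄³⁻(aq)
The solution already contains Li⁺ at 0.281 M. Let s be the molar solubility of Li₃PO₄.
[Li⁺] ≈ 0.281 M (common ion dominates); [PO₄³⁻] = s.
Ksp = [Li⁺]^3[PO₄³⁻] = (0.281)^3s
s = 2.68×10⁻⁹ / (0.281)^3 = 1.21×10⁻⁷
s = 1.21×10⁻⁷ M

1.21×10⁻⁷ M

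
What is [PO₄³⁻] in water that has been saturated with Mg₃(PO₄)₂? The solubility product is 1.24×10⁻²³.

2.06×10⁻⁵ M

Mg₃(PO₄)₂(s) ⇌ 3 Mg²⁺(aq) + 2 PO₄³⁻(aq)
Let s be the molar solubility. Then [Mg²⁺] = 3s and [PO₄³⁻] = 2s.
Ksp = [Mg²⁺]^3[PO₄³⁻]^2 = (3s)^3 · (2s)^2 = 108s^5 = 1.24×10⁻²³
s = 1.03×10⁻⁵ mol L⁻¹
[PO₄³⁻] = 2s = 2.06×10⁻⁵ mol L⁻¹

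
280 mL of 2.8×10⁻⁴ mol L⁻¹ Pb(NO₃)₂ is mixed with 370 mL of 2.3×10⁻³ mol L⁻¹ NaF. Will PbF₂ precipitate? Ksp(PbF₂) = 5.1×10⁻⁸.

Total volume after mixing = 280 + 370 = 650 mL.
[Pb²⁺] = (2.8×10⁻⁴)(280)/650 = 1.2×10⁻⁴ mol L⁻¹
[F⁻] = (2.3×10⁻³)(370)/650 = 1.3×10⁻³ mol L⁻¹
Q = [Pb²⁺][F⁻]^2 = 2.1×10⁻¹⁰
Q < Ksp (2.1×10⁻¹⁰ vs 5.1×10⁻⁸); the solution remains unsaturated and no precipitate forms.

No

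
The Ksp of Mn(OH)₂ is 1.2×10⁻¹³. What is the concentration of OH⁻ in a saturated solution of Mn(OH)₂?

Mn(OH)₂(s) ⇌ Mn²⁺(aq) + 2 OH⁻(aq)
Call the molar solubility s, so that [Mn²⁺] = s and [OH⁻] = 2s.
Ksp = [Mn²⁺][OH⁻]^2 = s · (2s)^2 = 4s^3 = 1.2×10⁻¹³
s = 3.1×10⁻⁵ mol L⁻¹
[OH⁻] = 2s = 6.2×10⁻⁵ mol L⁻¹

6.2×10⁻⁵ M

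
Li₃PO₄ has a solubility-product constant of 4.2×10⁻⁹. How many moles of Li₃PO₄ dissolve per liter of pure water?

3.5×10⁻³ M

Li₃PO₄(s) ⇌ 3 Li⁺(aq) + PO₄³⁻(aq)
Let s be the molar solubility. Then [Li⁺] = 3s and [PO₄³⁻] = s.
Ksp = [Li⁺]^3[PO₄³⁻] = (3s)^3 · s = 27s^4
27s^4 = 4.2×10⁻⁹  ⇒  s^4 = 1.6×10⁻¹⁰
Taking the 4th root, s = 3.5×10⁻³ M.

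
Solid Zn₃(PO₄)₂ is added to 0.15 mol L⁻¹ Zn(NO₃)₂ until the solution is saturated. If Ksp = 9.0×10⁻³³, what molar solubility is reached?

8.2×10⁻¹⁶ M

Zn₃(PO₄)₂(s) ⇌ 3 Zn²⁺(aq) + 2 PO₄³⁻(aq)
Zn²⁺ is already present at 0.15 mol L⁻¹. If s mol/L of Zn₃(PO₄)₂ dissolves, [PO₄³⁻] = 2s while [Zn²⁺] ≈ 0.15 mol L⁻¹.
Ksp = [Zn²⁺]^3[PO₄³⁻]^2 = (0.15)^3(2s)^2
(2s)^2 = 9.0×10⁻³³ / (0.15)^3 = 2.7×10⁻³⁰
s = 8.2×10⁻¹⁶ mol L⁻¹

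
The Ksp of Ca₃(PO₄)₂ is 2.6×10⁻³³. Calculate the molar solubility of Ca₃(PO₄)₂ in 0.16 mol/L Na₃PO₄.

1.6×10⁻¹¹ M

Ca₃(PO₄)₂(s) ⇌ 3 Ca²⁺(aq) + 2 PO₄³⁻(aq)
Let s be the solubility of Ca₃(PO₄)₂ here. The common ion gives [PO₄³⁻] ≈ 0.16 mol/L, and [Ca²⁺] = 3s.
Ksp = [Ca²⁺]^3[PO₄³⁻]^2 = (3s)^3(0.16)^2
(3s)^3 = 2.6×10⁻³³ / (0.16)^2 = 1.0×10⁻³¹
s = 1.6×10⁻¹¹ mol/L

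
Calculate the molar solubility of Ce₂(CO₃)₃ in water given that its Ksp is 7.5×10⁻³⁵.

Ce₂(CO₃)₃(s) ⇌ 2 Ce³⁺(aq) + 3 CO₃²⁻(aq)
With molar solubility s: [Ce³⁺] = 2s, [CO₃²⁻] = 3s.
Ksp = [Ce³⁺]^2[CO₃²⁻]^3 = (2s)^2 · (3s)^3 = 108s^5
108s^5 = 7.5×10⁻³⁵  ⇒  s^5 = 6.9×10⁻³⁷
s = 5.9×10⁻⁸ M

5.9×10⁻⁸ M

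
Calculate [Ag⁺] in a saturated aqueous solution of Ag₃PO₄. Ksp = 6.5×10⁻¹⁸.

6.6×10⁻⁵ M

Ag₃PO₄(s) ⇌ 3 Ag⁺(aq) + PO₄³⁻(aq)
With molar solubility s: [Ag⁺] = 3s, [PO₄³⁻] = s.
Ksp = [Ag⁺]^3[PO₄³⁻] = (3s)^3 · s = 27s^4 = 6.5×10⁻¹⁸
s = 2.2×10⁻⁵ mol/L
[Ag⁺] = 3s = 6.6×10⁻⁵ mol/L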